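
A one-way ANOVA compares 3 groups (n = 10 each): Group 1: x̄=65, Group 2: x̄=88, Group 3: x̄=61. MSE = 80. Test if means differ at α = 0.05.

Grand mean = 71.33. SS_between = 4246.67, MS_between = 2123.33. F = 26.542, F_crit ≈ 3.354. Reject H₀.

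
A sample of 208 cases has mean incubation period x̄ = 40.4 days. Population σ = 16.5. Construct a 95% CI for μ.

CI = x̄ ± z*(σ/√n) = 40.4 ± 1.96(16.5/√208) = 40.4 ± 2.24 = (38.16, 42.64)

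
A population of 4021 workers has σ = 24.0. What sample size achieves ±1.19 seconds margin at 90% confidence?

Without FPC: n₀ = (1.645×24.0/1.19)² = 1100.678. With FPC: n = n₀N/(n₀+N-1) = 864.3 → n = 865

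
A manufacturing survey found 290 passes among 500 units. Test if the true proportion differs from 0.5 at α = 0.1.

p̂ = 0.58, p₀ = 0.5. z = (p̂ - p₀)/√(p₀(1-p₀)/n) = 3.578. Critical: ±1.645. Reject H₀.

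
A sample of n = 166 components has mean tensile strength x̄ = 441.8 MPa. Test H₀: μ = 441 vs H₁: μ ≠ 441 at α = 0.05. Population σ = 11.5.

z = (x̄ - μ₀)/(σ/√n) = (441.8 - 441)/(11.5/√166) = 0.896. Critical value: ±1.96. Since |0.896| ≤ 1.96, Fail to reject H₀.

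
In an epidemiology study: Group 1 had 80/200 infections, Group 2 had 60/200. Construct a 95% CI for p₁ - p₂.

p̂₁ = 0.4, p̂₂ = 0.3. Difference = 0.1. CI = (0.007, 0.193)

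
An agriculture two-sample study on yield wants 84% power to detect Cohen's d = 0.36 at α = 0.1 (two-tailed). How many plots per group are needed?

z_{α/2} = 1.645, z_β = Φ⁻¹(0.84) = 0.994. For small effect (d = 0.36): n per group = 2(z_{α/2} + z_β)²/d² = 2(1.645 + 0.994)²/0.36² = 107.5 → 108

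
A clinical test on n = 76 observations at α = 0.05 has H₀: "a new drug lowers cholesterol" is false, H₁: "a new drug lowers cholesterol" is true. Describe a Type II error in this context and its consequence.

Type II error: failing to reject H₀ when it is false — concluding that a new drug lowers cholesterol is not supported when in fact it is. Consequence: shelving an effective drug — patients miss out on a treatment that would have helped.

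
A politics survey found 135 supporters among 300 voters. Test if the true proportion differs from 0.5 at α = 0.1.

p̂ = 0.45, p₀ = 0.5. z = (p̂ - p₀)/√(p₀(1-p₀)/n) = -1.732. Critical: ±1.645. Reject H₀.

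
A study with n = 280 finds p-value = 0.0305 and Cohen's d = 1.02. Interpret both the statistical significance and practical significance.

Statistically significant (p = 0.0305 < 0.05). Cohen's d = 1.02 indicates a large effect size. Both statistical and practical significance should be considered.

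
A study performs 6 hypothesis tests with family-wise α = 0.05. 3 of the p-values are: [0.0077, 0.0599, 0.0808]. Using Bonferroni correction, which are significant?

Bonferroni α = 0.05/6 = 0.00833. Significant p-values: [0.0077]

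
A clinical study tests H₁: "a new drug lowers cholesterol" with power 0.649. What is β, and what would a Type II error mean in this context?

β = 1 - power = 1 - 0.649 = 0.351. A Type II error is failing to reject H₀ when H₀ is false (false negative) — here, failing to conclude that a new drug lowers cholesterol when in fact it is true. Consequence: shelving an effective drug — patients miss out on a treatment that would have helped.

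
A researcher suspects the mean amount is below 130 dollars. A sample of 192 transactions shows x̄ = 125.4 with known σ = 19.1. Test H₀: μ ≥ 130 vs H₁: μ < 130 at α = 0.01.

z = -3.337. Critical value: -2.33. Reject H₀.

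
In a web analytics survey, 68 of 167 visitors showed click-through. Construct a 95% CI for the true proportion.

p̂ = 0.407. CI = p̂ ± z*√(p̂(1-p̂)/n) = (0.333, 0.482)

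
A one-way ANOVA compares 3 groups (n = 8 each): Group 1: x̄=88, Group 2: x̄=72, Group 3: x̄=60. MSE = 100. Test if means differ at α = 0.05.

Grand mean = 73.33. SS_between = 3157.33, MS_between = 1578.67. F = 15.787, F_crit ≈ 3.467. Reject H₀.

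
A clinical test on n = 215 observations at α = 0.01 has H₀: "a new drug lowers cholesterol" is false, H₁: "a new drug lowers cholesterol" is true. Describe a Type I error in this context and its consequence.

Type I error: rejecting H₀ when it is true — concluding that a new drug lowers cholesterol when in fact it is not. Consequence: approving an ineffective drug — patients take a useless medication and may skip effective alternatives.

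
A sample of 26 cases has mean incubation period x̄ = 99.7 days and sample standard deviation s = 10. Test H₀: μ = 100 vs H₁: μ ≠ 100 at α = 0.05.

t = (x̄ - μ₀)/(s/√n) = (99.7 - 100)/(10/√26) = -0.153. df = 25, critical t = ±2.06. Fail to reject H₀.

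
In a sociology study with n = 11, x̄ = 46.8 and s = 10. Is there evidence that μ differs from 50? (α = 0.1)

t = (x̄ - μ₀)/(s/√n) = (46.8 - 50)/(10/√11) = -1.061. df = 10, critical t = ±1.812. Fail to reject H₀.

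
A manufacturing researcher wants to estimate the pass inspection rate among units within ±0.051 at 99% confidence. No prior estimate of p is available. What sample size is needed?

Conservative approach: use p = 0.5 (maximizes p(1-p) = 0.25). n = z²(0.25)/E² = 2.576²×0.25/0.051² = 637.8 → n = 638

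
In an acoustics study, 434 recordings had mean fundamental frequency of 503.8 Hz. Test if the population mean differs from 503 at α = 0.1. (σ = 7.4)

z = (x̄ - μ₀)/(σ/√n) = (503.8 - 503)/(7.4/√434) = 2.252. Critical value: ±1.645. Since |2.252| > 1.645, Reject H₀.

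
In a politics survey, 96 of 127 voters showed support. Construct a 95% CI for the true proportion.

p̂ = 0.756. CI = p̂ ± z*√(p̂(1-p̂)/n) = (0.681, 0.831)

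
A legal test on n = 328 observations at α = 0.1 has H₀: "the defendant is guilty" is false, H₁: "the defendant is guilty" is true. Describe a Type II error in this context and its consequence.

Type II error: failing to reject H₀ when it is false — concluding that the defendant is guilty is not supported when in fact it is. Consequence: acquitting a guilty person.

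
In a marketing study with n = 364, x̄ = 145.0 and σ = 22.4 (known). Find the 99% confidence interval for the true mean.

CI = x̄ ± z*(σ/√n) = 145.0 ± 2.576(22.4/√364) = 145.0 ± 3.02 = (141.98, 148.02)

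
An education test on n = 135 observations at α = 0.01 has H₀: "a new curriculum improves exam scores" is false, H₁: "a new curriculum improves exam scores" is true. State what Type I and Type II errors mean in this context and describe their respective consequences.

Type I (false positive): concluding that a new curriculum improves exam scores when it is not — adopting a curriculum that gives no real benefit — disruption for nothing. Type II (false negative): failing to conclude that a new curriculum improves exam scores when it is — keeping the old curriculum when the new one would have helped students. Which is costlier depends on domain priorities and is a judgement call rather than a statistical fact.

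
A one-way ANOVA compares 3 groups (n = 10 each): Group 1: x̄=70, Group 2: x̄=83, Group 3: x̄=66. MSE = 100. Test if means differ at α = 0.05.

Grand mean = 73.0. SS_between = 1580.0, MS_between = 790.0. F = 7.9, F_crit ≈ 3.354. Reject H₀.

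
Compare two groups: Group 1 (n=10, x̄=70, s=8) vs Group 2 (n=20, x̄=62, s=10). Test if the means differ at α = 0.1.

Pooled sp = 9.4. t = 2.197, df = 28. Critical t = ±1.701. Reject H₀.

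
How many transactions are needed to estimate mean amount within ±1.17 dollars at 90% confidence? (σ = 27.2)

n = (z*σ/E)² = (1.645×27.2/1.17)² = 1462.5 → n = 1463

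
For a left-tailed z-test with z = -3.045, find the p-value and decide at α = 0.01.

p = P(Z < -3.045) = Φ(-3.045) ≈ 0.0012. Since p < 0.01, reject H₀ (significant) at α = 0.01.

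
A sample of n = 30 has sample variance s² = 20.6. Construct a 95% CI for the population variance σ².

df = 29. χ²_{0.025} = 45.722, χ²_{0.975} = 16.047. CI for σ² = ((n-1)s²/χ²_{α/2}, (n-1)s²/χ²_{1-α/2}) = (29·20.6/45.722, 29·20.6/16.047) = (13.07, 37.23)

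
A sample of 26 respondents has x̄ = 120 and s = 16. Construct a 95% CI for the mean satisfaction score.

CI = x̄ ± t*(s/√n) = 120 ± 2.06(16/√26) = (113.54, 126.46)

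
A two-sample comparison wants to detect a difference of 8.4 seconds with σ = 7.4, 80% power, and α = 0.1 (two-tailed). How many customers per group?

n per group = 2(z_α/2 + z_β)²σ²/d² = 2×(1.645 + 0.84)²×7.4²/8.4² = 9.6 → n = 10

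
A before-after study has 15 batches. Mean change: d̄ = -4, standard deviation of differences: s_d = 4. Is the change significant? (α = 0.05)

t = d̄/(s_d/√n) = -4/(4/√15) = -3.873. df = 14, critical t = ±2.145. Reject H₀.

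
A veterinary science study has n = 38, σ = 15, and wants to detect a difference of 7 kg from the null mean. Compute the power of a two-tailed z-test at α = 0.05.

SE = σ/√n = 15/√38 = 2.433. Non-centrality λ = d/SE = 7/2.433 = 2.877. Power ≈ Φ(λ - z_{α/2}) = Φ(2.877 - 1.96) = Φ(0.917) = 0.82.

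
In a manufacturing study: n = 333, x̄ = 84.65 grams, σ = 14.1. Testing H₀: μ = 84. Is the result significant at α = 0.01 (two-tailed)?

z = (84.65 - 84)/(14.1/√333) = 0.841. Since |z| ≤ 2.576, not significant at α = 0.01.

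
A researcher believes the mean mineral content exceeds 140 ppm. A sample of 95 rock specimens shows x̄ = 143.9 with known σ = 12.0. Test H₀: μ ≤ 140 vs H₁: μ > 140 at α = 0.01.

z = 3.168. Critical value: 2.33. Reject H₀.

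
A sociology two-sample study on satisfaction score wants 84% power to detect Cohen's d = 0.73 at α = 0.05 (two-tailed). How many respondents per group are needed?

z_{α/2} = 1.96, z_β = Φ⁻¹(0.84) = 0.994. For medium effect (d = 0.73): n per group = 2(z_{α/2} + z_β)²/d² = 2(1.96 + 0.994)²/0.73² = 32.7 → 33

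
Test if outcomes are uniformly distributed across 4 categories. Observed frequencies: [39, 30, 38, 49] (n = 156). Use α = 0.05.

Expected = 39 each. χ² = Σ(O-E)²/E = 4.667. df = 3, critical value = 7.815. Fail to reject H₀.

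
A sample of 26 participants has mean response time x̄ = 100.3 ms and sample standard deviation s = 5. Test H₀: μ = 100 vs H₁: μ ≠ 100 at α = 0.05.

t = (x̄ - μ₀)/(s/√n) = (100.3 - 100)/(5/√26) = 0.306. df = 25, critical t = ±2.06. Fail to reject H₀.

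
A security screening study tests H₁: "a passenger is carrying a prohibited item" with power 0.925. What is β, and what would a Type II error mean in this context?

β = 1 - power = 1 - 0.925 = 0.075. A Type II error is failing to reject H₀ when H₀ is false (false negative) — here, failing to conclude that a passenger is carrying a prohibited item when in fact it is true. Consequence: letting a prohibited item through — security breach.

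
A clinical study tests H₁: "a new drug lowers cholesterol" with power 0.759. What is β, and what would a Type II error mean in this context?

β = 1 - power = 1 - 0.759 = 0.241. A Type II error is failing to reject H₀ when H₀ is false (false negative) — here, failing to conclude that a new drug lowers cholesterol when in fact it is true. Consequence: shelving an effective drug — patients miss out on a treatment that would have helped.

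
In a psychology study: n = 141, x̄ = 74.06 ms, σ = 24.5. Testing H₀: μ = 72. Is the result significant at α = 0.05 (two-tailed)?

z = (74.06 - 72)/(24.5/√141) = 0.998. Since |z| ≤ 1.96, not significant at α = 0.05.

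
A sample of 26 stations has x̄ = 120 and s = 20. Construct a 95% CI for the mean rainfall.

CI = x̄ ± t*(s/√n) = 120 ± 2.06(20/√26) = (111.92, 128.08)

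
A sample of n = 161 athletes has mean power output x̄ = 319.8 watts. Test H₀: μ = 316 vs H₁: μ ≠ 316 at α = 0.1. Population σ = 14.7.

z = (x̄ - μ₀)/(σ/√n) = (319.8 - 316)/(14.7/√161) = 3.28. Critical value: ±1.645. Since |3.28| > 1.645, Reject H₀.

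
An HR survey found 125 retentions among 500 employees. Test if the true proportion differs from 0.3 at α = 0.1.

p̂ = 0.25, p₀ = 0.3. z = (p̂ - p₀)/√(p₀(1-p₀)/n) = -2.44. Critical: ±1.645. Reject H₀.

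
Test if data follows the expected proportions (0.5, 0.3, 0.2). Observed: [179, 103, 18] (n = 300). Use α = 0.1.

Expected: [150.0, 90.0, 60.0]. χ² = 36.884. df = 2, critical = 4.605. Reject H₀.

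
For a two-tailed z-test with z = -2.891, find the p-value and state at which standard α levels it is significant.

p = 2·P(Z > |-2.891|) = 2·(1 - Φ(2.891)) ≈ 0.0038. Significant at α = 0.1; Significant at α = 0.05; Significant at α = 0.01.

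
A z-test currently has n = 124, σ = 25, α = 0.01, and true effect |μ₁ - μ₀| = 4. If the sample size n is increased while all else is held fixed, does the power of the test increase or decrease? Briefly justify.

Power increases: a larger n shrinks the standard error σ/√n, moving the sampling distribution under H₁ further from the critical value.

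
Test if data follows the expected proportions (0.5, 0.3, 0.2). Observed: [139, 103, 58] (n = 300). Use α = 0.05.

Expected: [150.0, 90.0, 60.0]. χ² = 2.751. df = 2, critical = 5.991. Fail to reject H₀.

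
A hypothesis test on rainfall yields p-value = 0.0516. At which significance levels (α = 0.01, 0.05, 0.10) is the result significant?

p = 0.0516. Significant at: α = 0.1.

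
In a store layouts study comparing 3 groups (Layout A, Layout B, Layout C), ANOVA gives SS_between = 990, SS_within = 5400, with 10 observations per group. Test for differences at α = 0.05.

df_between = 2, df_within = 27. F = MS_between/MS_within = 495.0/200.0 = 2.475. F_crit ≈ 3.354. Fail to reject H₀.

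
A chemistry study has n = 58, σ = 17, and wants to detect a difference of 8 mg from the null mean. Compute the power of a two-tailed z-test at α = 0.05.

SE = σ/√n = 17/√58 = 2.232. Non-centrality λ = d/SE = 8/2.232 = 3.584. Power ≈ Φ(λ - z_{α/2}) = Φ(3.584 - 1.96) = Φ(1.624) = 0.948.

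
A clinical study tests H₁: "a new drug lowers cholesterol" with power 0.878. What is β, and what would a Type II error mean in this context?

β = 1 - power = 1 - 0.878 = 0.122. A Type II error is failing to reject H₀ when H₀ is false (false negative) — here, failing to conclude that a new drug lowers cholesterol when in fact it is true. Consequence: shelving an effective drug — patients miss out on a treatment that would have helped.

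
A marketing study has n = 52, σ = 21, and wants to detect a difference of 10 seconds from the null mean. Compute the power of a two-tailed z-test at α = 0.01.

SE = σ/√n = 21/√52 = 2.912. Non-centrality λ = d/SE = 10/2.912 = 3.434. Power ≈ Φ(λ - z_{α/2}) = Φ(3.434 - 2.576) = Φ(0.858) = 0.805.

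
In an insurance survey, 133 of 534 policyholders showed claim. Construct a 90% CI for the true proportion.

p̂ = 0.249. CI = p̂ ± z*√(p̂(1-p̂)/n) = (0.218, 0.28)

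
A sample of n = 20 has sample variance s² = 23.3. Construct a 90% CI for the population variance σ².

df = 19. χ²_{0.05} = 30.144, χ²_{0.95} = 10.117. CI for σ² = ((n-1)s²/χ²_{α/2}, (n-1)s²/χ²_{1-α/2}) = (19·23.3/30.144, 19·23.3/10.117) = (14.69, 43.76)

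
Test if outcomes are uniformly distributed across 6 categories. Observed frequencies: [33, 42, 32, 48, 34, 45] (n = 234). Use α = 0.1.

Expected = 39 each. χ² = Σ(O-E)²/E = 6.051. df = 5, critical value = 9.236. Fail to reject H₀.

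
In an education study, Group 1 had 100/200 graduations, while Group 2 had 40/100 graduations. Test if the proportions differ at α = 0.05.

p̂₁ = 0.5, p̂₂ = 0.4, pooled p̂ = 0.467. z = 1.637. Critical: ±1.96. Fail to reject H₀.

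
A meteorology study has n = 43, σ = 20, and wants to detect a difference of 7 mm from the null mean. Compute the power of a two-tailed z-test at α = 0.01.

SE = σ/√n = 20/√43 = 3.05. Non-centrality λ = d/SE = 7/3.05 = 2.295. Power ≈ Φ(λ - z_{α/2}) = Φ(2.295 - 2.576) = Φ(-0.281) = 0.389.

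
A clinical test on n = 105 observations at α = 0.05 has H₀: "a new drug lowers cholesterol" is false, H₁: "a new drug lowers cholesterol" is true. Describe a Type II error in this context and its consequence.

Type II error: failing to reject H₀ when it is false — concluding that a new drug lowers cholesterol is not supported when in fact it is. Consequence: shelving an effective drug — patients miss out on a treatment that would have helped.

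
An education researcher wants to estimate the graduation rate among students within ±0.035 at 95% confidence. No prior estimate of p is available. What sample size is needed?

Conservative approach: use p = 0.5 (maximizes p(1-p) = 0.25). n = z²(0.25)/E² = 1.96²×0.25/0.035² = 784.0 → n = 784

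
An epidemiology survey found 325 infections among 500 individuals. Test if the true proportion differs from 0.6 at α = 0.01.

p̂ = 0.65, p₀ = 0.6. z = (p̂ - p₀)/√(p₀(1-p₀)/n) = 2.282. Critical: ±2.576. Fail to reject H₀.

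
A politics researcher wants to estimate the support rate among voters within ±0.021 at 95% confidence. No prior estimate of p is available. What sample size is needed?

Conservative approach: use p = 0.5 (maximizes p(1-p) = 0.25). n = z²(0.25)/E² = 1.96²×0.25/0.021² = 2177.8 → n = 2178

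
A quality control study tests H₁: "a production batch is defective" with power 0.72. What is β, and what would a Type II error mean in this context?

β = 1 - power = 1 - 0.72 = 0.28. A Type II error is failing to reject H₀ when H₀ is false (false negative) — here, failing to conclude that a production batch is defective when in fact it is true. Consequence: shipping a defective batch — faulty products reach customers.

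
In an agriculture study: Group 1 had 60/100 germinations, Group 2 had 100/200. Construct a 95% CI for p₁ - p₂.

p̂₁ = 0.6, p̂₂ = 0.5. Difference = 0.1. CI = (-0.018, 0.218)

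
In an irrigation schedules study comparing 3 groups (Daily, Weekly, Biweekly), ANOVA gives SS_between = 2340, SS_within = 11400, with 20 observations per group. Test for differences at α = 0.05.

df_between = 2, df_within = 57. F = MS_between/MS_within = 1170.0/200.0 = 5.85. F_crit ≈ 3.159. Reject H₀. At least one mean differs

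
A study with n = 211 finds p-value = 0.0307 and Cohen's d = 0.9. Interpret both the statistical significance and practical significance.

Statistically significant (p = 0.0307 < 0.05). Cohen's d = 0.9 indicates a large effect size. Both statistical and practical significance should be considered.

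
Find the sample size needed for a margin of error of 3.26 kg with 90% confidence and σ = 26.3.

n = (z*σ/E)² = (1.645×26.3/3.26)² = 176.1 → n = 177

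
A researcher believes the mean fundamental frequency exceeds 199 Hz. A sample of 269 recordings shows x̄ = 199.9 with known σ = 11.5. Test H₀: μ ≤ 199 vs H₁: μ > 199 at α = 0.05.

z = 1.284. Critical value: 1.645. Fail to reject H₀.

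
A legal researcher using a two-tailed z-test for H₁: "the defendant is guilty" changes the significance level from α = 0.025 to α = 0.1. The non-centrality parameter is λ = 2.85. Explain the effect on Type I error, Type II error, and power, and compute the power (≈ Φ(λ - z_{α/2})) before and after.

Increasing α from 0.025 to 0.1:
• Type I error rate increases (α is the Type I rate by definition).
• Critical value moves from z_{α/2} = 2.241 to 1.645, so power = Φ(λ - z_{α/2}) goes from Φ(2.85 - 2.241) = 0.729 to Φ(2.85 - 1.645) = 0.886.
• Type II error rate β = 1 - power therefore decreases (0.271 → 0.114).
Appropriate when false negatives are costly — here, acquitting a guilty person.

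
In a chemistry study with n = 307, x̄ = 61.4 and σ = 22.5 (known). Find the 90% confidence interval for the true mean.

CI = x̄ ± z*(σ/√n) = 61.4 ± 1.645(22.5/√307) = 61.4 ± 2.11 = (59.29, 63.51)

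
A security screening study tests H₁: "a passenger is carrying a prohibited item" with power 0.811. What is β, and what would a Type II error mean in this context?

β = 1 - power = 1 - 0.811 = 0.189. A Type II error is failing to reject H₀ when H₀ is false (false negative) — here, failing to conclude that a passenger is carrying a prohibited item when in fact it is true. Consequence: letting a prohibited item through — security breach.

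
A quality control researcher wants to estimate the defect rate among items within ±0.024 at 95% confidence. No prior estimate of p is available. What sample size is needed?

Conservative approach: use p = 0.5 (maximizes p(1-p) = 0.25). n = z²(0.25)/E² = 1.96²×0.25/0.024² = 1667.4 → n = 1668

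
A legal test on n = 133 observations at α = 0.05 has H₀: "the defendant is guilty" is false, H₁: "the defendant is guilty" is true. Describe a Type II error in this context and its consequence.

Type II error: failing to reject H₀ when it is false — concluding that the defendant is guilty is not supported when in fact it is. Consequence: acquitting a guilty person.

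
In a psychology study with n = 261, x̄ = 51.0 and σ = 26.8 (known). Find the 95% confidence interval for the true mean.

CI = x̄ ± z*(σ/√n) = 51.0 ± 1.96(26.8/√261) = 51.0 ± 3.25 = (47.75, 54.25)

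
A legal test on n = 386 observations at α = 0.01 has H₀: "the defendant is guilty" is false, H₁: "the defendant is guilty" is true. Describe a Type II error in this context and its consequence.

Type II error: failing to reject H₀ when it is false — concluding that the defendant is guilty is not supported when in fact it is. Consequence: acquitting a guilty person.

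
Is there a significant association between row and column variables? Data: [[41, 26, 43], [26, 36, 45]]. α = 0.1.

χ² = 4.976. df = 2, critical = 4.605. Reject H₀. Variables are dependent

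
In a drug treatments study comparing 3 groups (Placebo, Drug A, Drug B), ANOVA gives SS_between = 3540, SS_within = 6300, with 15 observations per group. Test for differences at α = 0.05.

df_between = 2, df_within = 42. F = MS_between/MS_within = 1770.0/150.0 = 11.8. F_crit ≈ 3.22. Reject H₀. At least one mean differs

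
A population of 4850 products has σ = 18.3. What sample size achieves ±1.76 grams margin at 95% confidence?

Without FPC: n₀ = (1.96×18.3/1.76)² = 415.326. With FPC: n = n₀N/(n₀+N-1) = 382.6 → n = 383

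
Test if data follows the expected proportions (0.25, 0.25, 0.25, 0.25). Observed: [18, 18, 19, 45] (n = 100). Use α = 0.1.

Expected: [25.0, 25.0, 25.0, 25.0]. χ² = 21.36. df = 3, critical = 6.251. Reject H₀.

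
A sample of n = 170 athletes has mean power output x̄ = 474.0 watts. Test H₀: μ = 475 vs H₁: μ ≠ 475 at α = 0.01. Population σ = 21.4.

z = (x̄ - μ₀)/(σ/√n) = (474.0 - 475)/(21.4/√170) = -0.609. Critical value: ±2.576. Since |-0.609| ≤ 2.576, Fail to reject H₀.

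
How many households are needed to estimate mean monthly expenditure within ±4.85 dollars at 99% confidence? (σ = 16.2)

n = (z*σ/E)² = (2.576×16.2/4.85)² = 74.04 → n = 75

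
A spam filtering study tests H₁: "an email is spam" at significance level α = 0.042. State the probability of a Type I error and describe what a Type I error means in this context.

P(Type I error) = α = 0.042. A Type I error is rejecting H₀ when H₀ is actually true (false positive) — here, concluding that an email is spam when in fact this is not the case. Consequence: a legitimate email is sent to the spam folder and the user misses it.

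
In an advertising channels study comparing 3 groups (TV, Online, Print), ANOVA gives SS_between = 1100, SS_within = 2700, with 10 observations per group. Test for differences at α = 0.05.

df_between = 2, df_within = 27. F = MS_between/MS_within = 550.0/100.0 = 5.5. F_crit ≈ 3.354. Reject H₀. At least one mean differs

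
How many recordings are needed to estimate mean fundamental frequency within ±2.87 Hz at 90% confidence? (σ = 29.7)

n = (z*σ/E)² = (1.645×29.7/2.87)² = 289.8 → n = 290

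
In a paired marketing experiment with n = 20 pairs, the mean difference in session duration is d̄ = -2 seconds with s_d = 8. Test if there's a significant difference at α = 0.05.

t = d̄/(s_d/√n) = -2/(8/√20) = -1.118. df = 19, critical t = ±2.093. Fail to reject H₀.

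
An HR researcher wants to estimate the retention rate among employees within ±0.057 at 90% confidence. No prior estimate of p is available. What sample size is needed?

Conservative approach: use p = 0.5 (maximizes p(1-p) = 0.25). n = z²(0.25)/E² = 1.645²×0.25/0.057² = 208.2 → n = 209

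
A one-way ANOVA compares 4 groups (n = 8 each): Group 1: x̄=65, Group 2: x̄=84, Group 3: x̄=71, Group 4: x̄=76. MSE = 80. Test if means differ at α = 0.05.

Grand mean = 74.0. SS_between = 1552.0, MS_between = 517.33. F = 6.467, F_crit ≈ 2.947. Reject H₀.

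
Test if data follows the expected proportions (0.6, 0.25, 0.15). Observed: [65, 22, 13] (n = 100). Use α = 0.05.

Expected: [60.0, 25.0, 15.0]. χ² = 1.043. df = 2, critical = 5.991. Fail to reject H₀.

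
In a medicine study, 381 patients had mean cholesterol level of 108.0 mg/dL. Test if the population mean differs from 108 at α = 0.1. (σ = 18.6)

z = (x̄ - μ₀)/(σ/√n) = (108.0 - 108)/(18.6/√381) = 0.0. Critical value: ±1.645. Since |0.0| ≤ 1.645, Fail to reject H₀.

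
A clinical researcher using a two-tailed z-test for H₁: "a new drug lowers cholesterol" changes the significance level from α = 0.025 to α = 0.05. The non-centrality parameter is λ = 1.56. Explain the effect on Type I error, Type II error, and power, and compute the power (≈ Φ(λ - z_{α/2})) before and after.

Increasing α from 0.025 to 0.05:
• Type I error rate increases (α is the Type I rate by definition).
• Critical value moves from z_{α/2} = 2.241 to 1.96, so power = Φ(λ - z_{α/2}) goes from Φ(1.56 - 2.241) = 0.248 to Φ(1.56 - 1.96) = 0.345.
• Type II error rate β = 1 - power therefore decreases (0.752 → 0.655).
Appropriate when false negatives are costly — here, shelving an effective drug — patients miss out on a treatment that would have helped.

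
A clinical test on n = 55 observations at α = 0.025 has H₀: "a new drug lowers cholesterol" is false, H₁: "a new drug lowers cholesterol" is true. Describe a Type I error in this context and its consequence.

Type I error: rejecting H₀ when it is true — concluding that a new drug lowers cholesterol when in fact it is not. Consequence: approving an ineffective drug — patients take a useless medication and may skip effective alternatives.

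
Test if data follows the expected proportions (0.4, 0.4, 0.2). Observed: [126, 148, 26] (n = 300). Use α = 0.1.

Expected: [120.0, 120.0, 60.0]. χ² = 26.1. df = 2, critical = 4.605. Reject H₀.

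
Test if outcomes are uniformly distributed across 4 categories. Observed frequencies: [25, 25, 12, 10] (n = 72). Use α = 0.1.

Expected = 18 each. χ² = Σ(O-E)²/E = 11.0. df = 3, critical value = 6.251. Reject H₀.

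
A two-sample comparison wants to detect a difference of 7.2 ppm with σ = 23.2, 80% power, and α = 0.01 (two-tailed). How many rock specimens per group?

n per group = 2(z_α/2 + z_β)²σ²/d² = 2×(2.576 + 0.84)²×23.2²/7.2² = 242.3 → n = 243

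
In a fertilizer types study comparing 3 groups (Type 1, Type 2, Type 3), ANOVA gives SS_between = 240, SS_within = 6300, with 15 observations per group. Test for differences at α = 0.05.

df_between = 2, df_within = 42. F = MS_between/MS_within = 120.0/150.0 = 0.8. F_crit ≈ 3.22. Fail to reject H₀.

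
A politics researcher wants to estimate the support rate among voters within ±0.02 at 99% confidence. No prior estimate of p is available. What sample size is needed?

Conservative approach: use p = 0.5 (maximizes p(1-p) = 0.25). n = z²(0.25)/E² = 2.576²×0.25/0.02² = 4147.4 → n = 4148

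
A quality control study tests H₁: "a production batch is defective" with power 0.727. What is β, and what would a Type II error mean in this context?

β = 1 - power = 1 - 0.727 = 0.273. A Type II error is failing to reject H₀ when H₀ is false (false negative) — here, failing to conclude that a production batch is defective when in fact it is true. Consequence: shipping a defective batch — faulty products reach customers.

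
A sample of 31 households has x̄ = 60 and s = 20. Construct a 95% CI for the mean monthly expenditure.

CI = x̄ ± t*(s/√n) = 60 ± 2.042(20/√31) = (52.66, 67.34)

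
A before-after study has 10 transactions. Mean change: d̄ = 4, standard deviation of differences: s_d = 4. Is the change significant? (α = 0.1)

t = d̄/(s_d/√n) = 4/(4/√10) = 3.162. df = 9, critical t = ±1.833. Reject H₀.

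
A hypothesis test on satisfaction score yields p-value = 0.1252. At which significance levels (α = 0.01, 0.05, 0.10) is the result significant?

p = 0.1252. Not significant at any of the given levels.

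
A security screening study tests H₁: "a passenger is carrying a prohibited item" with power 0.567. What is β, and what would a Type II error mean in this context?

β = 1 - power = 1 - 0.567 = 0.433. A Type II error is failing to reject H₀ when H₀ is false (false negative) — here, failing to conclude that a passenger is carrying a prohibited item when in fact it is true. Consequence: letting a prohibited item through — security breach.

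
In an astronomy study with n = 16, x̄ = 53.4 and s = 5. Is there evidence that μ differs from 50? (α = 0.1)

t = (x̄ - μ₀)/(s/√n) = (53.4 - 50)/(5/√16) = 2.72. df = 15, critical t = ±1.753. Reject H₀.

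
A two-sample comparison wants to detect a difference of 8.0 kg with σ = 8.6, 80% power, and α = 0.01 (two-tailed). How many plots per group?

n per group = 2(z_α/2 + z_β)²σ²/d² = 2×(2.576 + 0.84)²×8.6²/8.0² = 27.0 → n = 27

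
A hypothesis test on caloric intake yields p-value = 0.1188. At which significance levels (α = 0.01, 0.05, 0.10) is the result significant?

p = 0.1188. Not significant at any of the given levels.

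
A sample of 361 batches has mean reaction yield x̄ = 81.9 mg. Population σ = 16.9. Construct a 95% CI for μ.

CI = x̄ ± z*(σ/√n) = 81.9 ± 1.96(16.9/√361) = 81.9 ± 1.74 = (80.16, 83.64)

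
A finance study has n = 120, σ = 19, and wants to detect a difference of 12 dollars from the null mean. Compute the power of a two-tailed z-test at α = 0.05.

SE = σ/√n = 19/√120 = 1.734. Non-centrality λ = d/SE = 12/1.734 = 6.919. Power ≈ Φ(λ - z_{α/2}) = Φ(6.919 - 1.96) = Φ(4.959) = 1.0.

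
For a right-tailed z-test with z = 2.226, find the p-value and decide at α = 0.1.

p = P(Z > 2.226) = 1 - Φ(2.226) ≈ 0.013. Since p < 0.1, reject H₀ (significant) at α = 0.1.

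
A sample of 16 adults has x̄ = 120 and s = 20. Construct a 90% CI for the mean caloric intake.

CI = x̄ ± t*(s/√n) = 120 ± 1.753(20/√16) = (111.23, 128.76)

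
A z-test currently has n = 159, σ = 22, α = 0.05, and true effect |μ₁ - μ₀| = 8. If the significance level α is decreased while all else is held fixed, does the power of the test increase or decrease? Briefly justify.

Power decreases: a smaller α raises the critical value, so less of the H₁ sampling distribution falls in the rejection region.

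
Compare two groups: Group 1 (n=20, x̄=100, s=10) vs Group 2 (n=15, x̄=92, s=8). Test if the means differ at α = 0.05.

Pooled sp = 9.2. t = 2.545, df = 33. Critical t = ±2.035. Reject H₀.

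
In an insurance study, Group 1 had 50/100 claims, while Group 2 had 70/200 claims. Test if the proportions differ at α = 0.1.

p̂₁ = 0.5, p̂₂ = 0.35, pooled p̂ = 0.4. z = 2.5. Critical: ±1.645. Reject H₀.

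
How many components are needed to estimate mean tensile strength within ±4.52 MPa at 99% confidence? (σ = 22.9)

n = (z*σ/E)² = (2.576×22.9/4.52)² = 170.3 → n = 171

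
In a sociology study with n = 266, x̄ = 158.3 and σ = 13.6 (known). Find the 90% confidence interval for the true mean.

CI = x̄ ± z*(σ/√n) = 158.3 ± 1.645(13.6/√266) = 158.3 ± 1.37 = (156.93, 159.67)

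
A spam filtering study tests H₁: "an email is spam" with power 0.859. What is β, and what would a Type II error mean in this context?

β = 1 - power = 1 - 0.859 = 0.141. A Type II error is failing to reject H₀ when H₀ is false (false negative) — here, failing to conclude that an email is spam when in fact it is true. Consequence: a spam email lands in the inbox.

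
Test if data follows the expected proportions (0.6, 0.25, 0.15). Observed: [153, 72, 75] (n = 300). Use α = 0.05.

Expected: [180.0, 75.0, 45.0]. χ² = 24.17. df = 2, critical = 5.991. Reject H₀.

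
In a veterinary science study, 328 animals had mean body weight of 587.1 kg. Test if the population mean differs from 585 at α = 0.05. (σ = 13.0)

z = (x̄ - μ₀)/(σ/√n) = (587.1 - 585)/(13.0/√328) = 2.926. Critical value: ±1.96. Since |2.926| > 1.96, Reject H₀.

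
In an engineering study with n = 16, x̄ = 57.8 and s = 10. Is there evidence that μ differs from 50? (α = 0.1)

t = (x̄ - μ₀)/(s/√n) = (57.8 - 50)/(10/√16) = 3.12. df = 15, critical t = ±1.753. Reject H₀.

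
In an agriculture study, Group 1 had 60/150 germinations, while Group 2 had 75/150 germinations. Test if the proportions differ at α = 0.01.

p̂₁ = 0.4, p̂₂ = 0.5, pooled p̂ = 0.45. z = -1.741. Critical: ±2.576. Fail to reject H₀.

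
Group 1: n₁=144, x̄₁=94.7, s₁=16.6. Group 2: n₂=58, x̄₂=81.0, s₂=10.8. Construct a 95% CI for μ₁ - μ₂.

Difference = 13.7. SE = √(16.6²/144 + 10.8²/58) = 1.981. CI = (9.82, 17.58)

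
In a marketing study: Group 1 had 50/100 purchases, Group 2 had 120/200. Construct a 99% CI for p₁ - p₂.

p̂₁ = 0.5, p̂₂ = 0.6. Difference = -0.1. CI = (-0.257, 0.057)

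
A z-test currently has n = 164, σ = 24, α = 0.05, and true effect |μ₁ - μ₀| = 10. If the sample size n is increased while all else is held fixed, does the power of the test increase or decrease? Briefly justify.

Power increases: a larger n shrinks the standard error σ/√n, moving the sampling distribution under H₁ further from the critical value.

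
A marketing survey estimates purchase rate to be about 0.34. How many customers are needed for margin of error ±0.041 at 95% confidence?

n = z²p(1-p)/E² = 1.96²×0.34×0.66/0.041² = 512.8 → n = 513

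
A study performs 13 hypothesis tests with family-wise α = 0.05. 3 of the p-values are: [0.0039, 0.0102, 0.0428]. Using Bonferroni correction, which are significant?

Bonferroni α = 0.05/13 = 0.00385. None of the given p-values are significant.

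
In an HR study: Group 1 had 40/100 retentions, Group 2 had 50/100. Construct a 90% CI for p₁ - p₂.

p̂₁ = 0.4, p̂₂ = 0.5. Difference = -0.1. CI = (-0.215, 0.015)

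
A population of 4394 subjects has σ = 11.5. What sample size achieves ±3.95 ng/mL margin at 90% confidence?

Without FPC: n₀ = (1.645×11.5/3.95)² = 22.937. With FPC: n = n₀N/(n₀+N-1) = 22.8 → n = 23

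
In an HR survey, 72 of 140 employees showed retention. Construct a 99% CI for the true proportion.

p̂ = 0.514. CI = p̂ ± z*√(p̂(1-p̂)/n) = (0.405, 0.623)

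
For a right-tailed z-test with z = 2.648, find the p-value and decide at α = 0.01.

p = P(Z > 2.648) = 1 - Φ(2.648) ≈ 0.004. Since p < 0.01, reject H₀ (significant) at α = 0.01.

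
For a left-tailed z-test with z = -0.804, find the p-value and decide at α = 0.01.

p = P(Z < -0.804) = Φ(-0.804) ≈ 0.2107. Since p ≥ 0.01, fail to reject H₀ (not significant) at α = 0.01.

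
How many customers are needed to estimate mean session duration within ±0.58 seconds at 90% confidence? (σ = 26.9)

n = (z*σ/E)² = (1.645×26.9/0.58)² = 5820.8 → n = 5821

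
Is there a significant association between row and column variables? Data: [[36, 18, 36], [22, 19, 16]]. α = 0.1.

χ² = 3.886. df = 2, critical = 4.605. Fail to reject H₀. No evidence of dependence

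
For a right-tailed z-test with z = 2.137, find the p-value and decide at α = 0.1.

p = P(Z > 2.137) = 1 - Φ(2.137) ≈ 0.0163. Since p < 0.1, reject H₀ (significant) at α = 0.1.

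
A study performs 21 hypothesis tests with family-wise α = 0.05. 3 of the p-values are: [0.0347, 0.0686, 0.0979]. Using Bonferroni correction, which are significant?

Bonferroni α = 0.05/21 = 0.00238. None of the given p-values are significant.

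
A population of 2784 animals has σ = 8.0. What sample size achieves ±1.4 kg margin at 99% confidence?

Without FPC: n₀ = (2.576×8.0/1.4)² = 216.678. With FPC: n = n₀N/(n₀+N-1) = 201.1 → n = 202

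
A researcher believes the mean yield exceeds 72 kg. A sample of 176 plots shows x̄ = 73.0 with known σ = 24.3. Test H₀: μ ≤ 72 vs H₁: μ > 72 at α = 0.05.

z = 0.546. Critical value: 1.645. Fail to reject H₀.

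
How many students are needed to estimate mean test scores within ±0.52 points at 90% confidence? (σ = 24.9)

n = (z*σ/E)² = (1.645×24.9/0.52)² = 6204.7 → n = 6205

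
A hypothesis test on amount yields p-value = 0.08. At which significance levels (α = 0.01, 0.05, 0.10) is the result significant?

p = 0.08. Significant at: α = 0.1.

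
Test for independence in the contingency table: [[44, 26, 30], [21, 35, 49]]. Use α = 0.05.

χ² = 13.922. df = 2, critical = 5.991. Reject H₀. Variables are dependent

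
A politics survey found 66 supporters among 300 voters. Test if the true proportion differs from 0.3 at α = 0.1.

p̂ = 0.22, p₀ = 0.3. z = (p̂ - p₀)/√(p₀(1-p₀)/n) = -3.024. Critical: ±1.645. Reject H₀.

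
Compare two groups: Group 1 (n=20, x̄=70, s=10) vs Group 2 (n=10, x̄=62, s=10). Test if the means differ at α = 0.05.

Pooled sp = 10.0. t = 2.066, df = 28. Critical t = ±2.048. Reject H₀.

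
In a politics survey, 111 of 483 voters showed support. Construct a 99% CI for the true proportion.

p̂ = 0.23. CI = p̂ ± z*√(p̂(1-p̂)/n) = (0.181, 0.279)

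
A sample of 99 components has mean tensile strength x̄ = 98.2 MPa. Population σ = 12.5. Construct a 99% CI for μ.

CI = x̄ ± z*(σ/√n) = 98.2 ± 2.576(12.5/√99) = 98.2 ± 3.24 = (94.96, 101.44)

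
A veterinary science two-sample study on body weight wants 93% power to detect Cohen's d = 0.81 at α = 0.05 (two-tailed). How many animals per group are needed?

z_{α/2} = 1.96, z_β = Φ⁻¹(0.93) = 1.476. For large effect (d = 0.81): n per group = 2(z_{α/2} + z_β)²/d² = 2(1.96 + 1.476)²/0.81² = 36.0 → 36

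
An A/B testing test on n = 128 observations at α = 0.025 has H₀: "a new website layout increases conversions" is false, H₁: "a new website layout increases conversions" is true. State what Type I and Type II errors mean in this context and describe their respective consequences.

Type I (false positive): concluding that a new website layout increases conversions when it is not — rolling out a layout that doesn't actually help — wasted engineering effort. Type II (false negative): failing to conclude that a new website layout increases conversions when it is — discarding a layout that would have improved conversions — lost revenue. Which is costlier depends on domain priorities and is a judgement call rather than a statistical fact.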